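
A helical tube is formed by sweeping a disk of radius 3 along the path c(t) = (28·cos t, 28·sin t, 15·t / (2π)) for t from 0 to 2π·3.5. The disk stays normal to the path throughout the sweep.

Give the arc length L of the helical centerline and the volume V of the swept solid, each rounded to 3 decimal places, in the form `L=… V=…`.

L=617.986 V=17473.149

2πR = 2π·28 = 175.929189
per-turn = √(175.929189² + 15²) = √(30951.0794 + 225) = √31176.0794 = 176.567492
L = 3.5 × 176.567492 = 617.986224
V = π·3² × L = 28.274334 × 617.986224 = 17473.148823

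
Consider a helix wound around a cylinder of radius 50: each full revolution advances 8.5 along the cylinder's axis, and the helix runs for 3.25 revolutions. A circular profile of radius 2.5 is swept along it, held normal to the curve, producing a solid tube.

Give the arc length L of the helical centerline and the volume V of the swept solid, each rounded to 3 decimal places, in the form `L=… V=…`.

2πR = 2π·50 = 314.159265
per-turn = √(314.159265² + 8.5²) = √(98696.0440 + 72.25) = √98768.2940 = 314.274234
L = 3.25 × 314.274234 = 1021.391260
V = π·2.5² × L = 19.634954 × 1021.391260 = 20054.970488

L=1021.391 V=20054.970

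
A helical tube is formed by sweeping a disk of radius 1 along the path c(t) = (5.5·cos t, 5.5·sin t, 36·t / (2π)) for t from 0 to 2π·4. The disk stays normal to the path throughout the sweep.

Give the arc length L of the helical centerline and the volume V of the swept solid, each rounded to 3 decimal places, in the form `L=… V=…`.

2πR = 2π·5.5 = 34.557519
per-turn = √(34.557519² + 36²) = √(1194.2221 + 1296) = √2490.2221 = 49.902126
L = 4 × 49.902126 = 199.608502
V = π·1² × L = 3.141593 × 199.608502 = 627.088604

L=199.609 V=627.089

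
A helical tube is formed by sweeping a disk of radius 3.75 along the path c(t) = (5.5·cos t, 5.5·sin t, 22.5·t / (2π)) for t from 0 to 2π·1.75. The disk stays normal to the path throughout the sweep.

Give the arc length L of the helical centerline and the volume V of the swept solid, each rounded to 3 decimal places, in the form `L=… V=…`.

L=72.164 V=3188.124

2πR = 2π·5.5 = 34.557519
per-turn = √(34.557519² + 22.5²) = √(1194.2221 + 506.25) = √1700.4721 = 41.236781
L = 1.75 × 41.236781 = 72.164367
V = π·3.75² × L = 44.178647 × 72.164367 = 3188.124086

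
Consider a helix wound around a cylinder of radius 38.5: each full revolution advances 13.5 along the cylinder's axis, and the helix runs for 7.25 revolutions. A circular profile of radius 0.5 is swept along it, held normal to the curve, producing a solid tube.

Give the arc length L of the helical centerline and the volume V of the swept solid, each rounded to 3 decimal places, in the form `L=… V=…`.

L=1756.523 V=1379.570

2πR = 2π·38.5 = 241.902634
per-turn = √(241.902634² + 13.5²) = √(58516.8845 + 182.25) = √58699.1345 = 242.279043
L = 7.25 × 242.279043 = 1756.523059
V = π·0.5² × L = 0.785398 × 1756.523059 = 1379.569985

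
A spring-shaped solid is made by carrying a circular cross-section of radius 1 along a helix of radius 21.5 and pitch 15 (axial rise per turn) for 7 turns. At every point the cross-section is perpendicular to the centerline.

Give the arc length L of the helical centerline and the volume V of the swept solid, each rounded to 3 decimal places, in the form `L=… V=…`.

2πR = 2π·21.5 = 135.088484
per-turn = √(135.088484² + 15²) = √(18248.8985 + 225) = √18473.8985 = 135.918720
L = 7 × 135.918720 = 951.431042
V = π·1² × L = 3.141593 × 951.431042 = 2989.008773

L=951.431 V=2989.009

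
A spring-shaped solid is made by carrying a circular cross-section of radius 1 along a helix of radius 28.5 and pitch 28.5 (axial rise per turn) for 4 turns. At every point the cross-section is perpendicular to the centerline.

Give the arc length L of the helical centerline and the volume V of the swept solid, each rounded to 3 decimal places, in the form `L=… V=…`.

2πR = 2π·28.5 = 179.070781
per-turn = √(179.070781² + 28.5²) = √(32066.3447 + 812.25) = √32878.5947 = 181.324556
L = 4 × 181.324556 = 725.298225
V = π·1² × L = 3.141593 × 725.298225 = 2278.591575

L=725.298 V=2278.592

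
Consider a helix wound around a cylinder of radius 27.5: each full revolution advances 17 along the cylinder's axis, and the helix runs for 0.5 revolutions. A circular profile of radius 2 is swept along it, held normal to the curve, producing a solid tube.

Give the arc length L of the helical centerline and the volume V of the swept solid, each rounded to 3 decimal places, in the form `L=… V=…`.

2πR = 2π·27.5 = 172.787596
per-turn = √(172.787596² + 17²) = √(29855.5533 + 289) = √30144.5533 = 173.621869
L = 0.5 × 173.621869 = 86.810934
V = π·2² × L = 12.566371 × 86.810934 = 1090.898375

L=86.811 V=1090.898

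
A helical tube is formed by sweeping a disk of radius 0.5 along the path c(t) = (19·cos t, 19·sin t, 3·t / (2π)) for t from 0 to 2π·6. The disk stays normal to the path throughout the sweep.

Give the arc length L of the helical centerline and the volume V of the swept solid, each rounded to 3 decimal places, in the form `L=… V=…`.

2πR = 2π·19 = 119.380521
per-turn = √(119.380521² + 3²) = √(14251.7088 + 9) = √14260.7088 = 119.418209
L = 6 × 119.418209 = 716.509257
V = π·0.5² × L = 0.785398 × 716.509257 = 562.745054

L=716.509 V=562.745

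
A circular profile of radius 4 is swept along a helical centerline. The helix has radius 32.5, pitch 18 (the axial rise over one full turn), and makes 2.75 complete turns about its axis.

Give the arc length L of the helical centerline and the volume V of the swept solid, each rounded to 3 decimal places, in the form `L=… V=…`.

2πR = 2π·32.5 = 204.203522
per-turn = √(204.203522² + 18²) = √(41699.0786 + 324) = √42023.0786 = 204.995314
L = 2.75 × 204.995314 = 563.737112
V = π·4² × L = 50.265482 × 563.737112 = 28336.517933

L=563.737 V=28336.518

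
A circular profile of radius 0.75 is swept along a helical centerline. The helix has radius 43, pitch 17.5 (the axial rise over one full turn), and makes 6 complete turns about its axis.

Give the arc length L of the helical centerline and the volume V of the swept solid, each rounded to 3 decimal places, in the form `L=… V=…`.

L=1624.459 V=2870.656

2πR = 2π·43 = 270.176968
per-turn = √(270.176968² + 17.5²) = √(72995.5942 + 306.25) = √73301.8442 = 270.743133
L = 6 × 270.743133 = 1624.458799
V = π·0.75² × L = 1.767146 × 1624.458799 = 2870.655654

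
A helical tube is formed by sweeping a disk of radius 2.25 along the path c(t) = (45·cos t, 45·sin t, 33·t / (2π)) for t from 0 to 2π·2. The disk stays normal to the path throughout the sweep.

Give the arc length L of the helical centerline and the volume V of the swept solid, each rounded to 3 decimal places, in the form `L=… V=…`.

2πR = 2π·45 = 282.743339
per-turn = √(282.743339² + 33²) = √(79943.7956 + 1089) = √81032.7956 = 284.662600
L = 2 × 284.662600 = 569.325199
V = π·2.25² × L = 15.904313 × 569.325199 = 9054.726060

L=569.325 V=9054.726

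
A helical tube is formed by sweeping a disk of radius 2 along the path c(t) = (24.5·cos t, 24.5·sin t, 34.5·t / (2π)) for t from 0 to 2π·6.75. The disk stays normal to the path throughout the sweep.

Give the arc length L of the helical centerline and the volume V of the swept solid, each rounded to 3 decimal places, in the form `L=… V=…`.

L=1064.858 V=13381.395

2πR = 2π·24.5 = 153.938040
per-turn = √(153.938040² + 34.5²) = √(23696.9202 + 1190.25) = √24887.1702 = 157.756680
L = 6.75 × 157.756680 = 1064.857592
V = π·2² × L = 12.566371 × 1064.857592 = 13381.395150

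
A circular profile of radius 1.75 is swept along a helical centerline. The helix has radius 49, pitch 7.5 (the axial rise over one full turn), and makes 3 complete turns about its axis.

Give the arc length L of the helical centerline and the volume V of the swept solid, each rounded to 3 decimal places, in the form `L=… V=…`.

L=923.902 V=8888.981

2πR = 2π·49 = 307.876080
per-turn = √(307.876080² + 7.5²) = √(94787.6807 + 56.25) = √94843.9307 = 307.967418
L = 3 × 307.967418 = 923.902255
V = π·1.75² × L = 9.621128 × 923.902255 = 8888.981390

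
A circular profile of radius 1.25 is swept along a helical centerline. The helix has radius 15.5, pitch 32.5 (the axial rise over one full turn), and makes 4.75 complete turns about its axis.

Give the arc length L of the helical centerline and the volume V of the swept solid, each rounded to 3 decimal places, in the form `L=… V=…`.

L=487.678 V=2393.884

2πR = 2π·15.5 = 97.389372
per-turn = √(97.389372² + 32.5²) = √(9484.6898 + 1056.25) = √10540.9398 = 102.669079
L = 4.75 × 102.669079 = 487.678126
V = π·1.25² × L = 4.908739 × 487.678126 = 2393.884405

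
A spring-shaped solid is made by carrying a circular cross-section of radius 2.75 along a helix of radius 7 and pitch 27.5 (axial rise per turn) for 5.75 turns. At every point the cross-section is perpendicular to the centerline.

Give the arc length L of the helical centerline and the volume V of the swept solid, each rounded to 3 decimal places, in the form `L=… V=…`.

2πR = 2π·7 = 43.982297
per-turn = √(43.982297² + 27.5²) = √(1934.4425 + 756.25) = √2690.6925 = 51.871885
L = 5.75 × 51.871885 = 298.263339
V = π·2.75² × L = 23.758294 × 298.263339 = 7086.228236

L=298.263 V=7086.228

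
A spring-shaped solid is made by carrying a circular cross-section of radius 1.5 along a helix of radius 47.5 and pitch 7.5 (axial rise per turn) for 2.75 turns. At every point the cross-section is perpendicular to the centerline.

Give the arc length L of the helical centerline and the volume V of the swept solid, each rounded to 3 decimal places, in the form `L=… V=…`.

L=821.000 V=5803.308

2πR = 2π·47.5 = 298.451302
per-turn = √(298.451302² + 7.5²) = √(89073.1797 + 56.25) = √89129.4297 = 298.545524
L = 2.75 × 298.545524 = 821.000190
V = π·1.5² × L = 7.068583 × 821.000190 = 5803.308374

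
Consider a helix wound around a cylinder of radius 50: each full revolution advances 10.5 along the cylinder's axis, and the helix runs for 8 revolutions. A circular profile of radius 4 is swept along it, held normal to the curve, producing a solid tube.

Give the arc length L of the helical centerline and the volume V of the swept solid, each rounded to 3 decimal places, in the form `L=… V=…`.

L=2514.677 V=126401.477

2πR = 2π·50 = 314.159265
per-turn = √(314.159265² + 10.5²) = √(98696.0440 + 110.25) = √98806.2940 = 314.334685
L = 8 × 314.334685 = 2514.677478
V = π·4² × L = 50.265482 × 2514.677478 = 126401.476640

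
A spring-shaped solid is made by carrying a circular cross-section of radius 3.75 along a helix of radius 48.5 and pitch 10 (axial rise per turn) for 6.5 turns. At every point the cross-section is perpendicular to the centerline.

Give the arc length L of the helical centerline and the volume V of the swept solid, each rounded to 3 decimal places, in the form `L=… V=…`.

2πR = 2π·48.5 = 304.734487
per-turn = √(304.734487² + 10²) = √(92863.1078 + 100) = √92963.1078 = 304.898521
L = 6.5 × 304.898521 = 1981.840383
V = π·3.75² × L = 44.178647 × 1981.840383 = 87555.026093

L=1981.840 V=87555.026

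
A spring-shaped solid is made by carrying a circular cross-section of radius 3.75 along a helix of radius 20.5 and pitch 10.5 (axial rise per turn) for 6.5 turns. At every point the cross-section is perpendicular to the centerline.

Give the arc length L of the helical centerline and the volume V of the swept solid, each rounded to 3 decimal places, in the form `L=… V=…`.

L=840.012 V=37110.578

2πR = 2π·20.5 = 128.805299
per-turn = √(128.805299² + 10.5²) = √(16590.8050 + 110.25) = √16701.0550 = 129.232562
L = 6.5 × 129.232562 = 840.011651
V = π·3.75² × L = 44.178647 × 840.011651 = 37110.577942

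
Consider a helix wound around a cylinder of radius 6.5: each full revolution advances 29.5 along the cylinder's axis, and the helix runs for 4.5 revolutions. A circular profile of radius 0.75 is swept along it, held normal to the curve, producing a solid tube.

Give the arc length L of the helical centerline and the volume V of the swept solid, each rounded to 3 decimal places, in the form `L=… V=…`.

2πR = 2π·6.5 = 40.840704
per-turn = √(40.840704² + 29.5²) = √(1667.9631 + 870.25) = √2538.2131 = 50.380682
L = 4.5 × 50.380682 = 226.713070
V = π·0.75² × L = 1.767146 × 226.713070 = 400.635065

L=226.713 V=400.635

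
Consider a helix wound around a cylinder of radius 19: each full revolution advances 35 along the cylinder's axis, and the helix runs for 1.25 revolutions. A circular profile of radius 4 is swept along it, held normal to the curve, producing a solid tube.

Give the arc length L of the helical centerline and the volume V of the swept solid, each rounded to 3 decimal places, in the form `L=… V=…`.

L=155.507 V=7816.623

2πR = 2π·19 = 119.380521
per-turn = √(119.380521² + 35²) = √(14251.7088 + 1225) = √15476.7088 = 124.405421
L = 1.25 × 124.405421 = 155.506776
V = π·4² × L = 50.265482 × 155.506776 = 7816.623129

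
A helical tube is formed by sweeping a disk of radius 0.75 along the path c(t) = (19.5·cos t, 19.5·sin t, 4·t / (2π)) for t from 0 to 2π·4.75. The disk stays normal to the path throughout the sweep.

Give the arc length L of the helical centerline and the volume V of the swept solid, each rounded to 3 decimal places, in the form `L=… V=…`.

2πR = 2π·19.5 = 122.522113
per-turn = √(122.522113² + 4²) = √(15011.6683 + 16) = √15027.6683 = 122.587390
L = 4.75 × 122.587390 = 582.290105
V = π·0.75² × L = 1.767146 × 582.290105 = 1028.991552

L=582.290 V=1028.992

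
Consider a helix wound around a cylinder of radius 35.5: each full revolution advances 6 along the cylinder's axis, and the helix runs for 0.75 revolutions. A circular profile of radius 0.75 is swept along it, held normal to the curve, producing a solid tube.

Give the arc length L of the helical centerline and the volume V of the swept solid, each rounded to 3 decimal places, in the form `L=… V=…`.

L=167.350 V=295.732

2πR = 2π·35.5 = 223.053078
per-turn = √(223.053078² + 6²) = √(49752.6758 + 36) = √49788.6758 = 223.133762
L = 0.75 × 223.133762 = 167.350322
V = π·0.75² × L = 1.767146 × 167.350322 = 295.732429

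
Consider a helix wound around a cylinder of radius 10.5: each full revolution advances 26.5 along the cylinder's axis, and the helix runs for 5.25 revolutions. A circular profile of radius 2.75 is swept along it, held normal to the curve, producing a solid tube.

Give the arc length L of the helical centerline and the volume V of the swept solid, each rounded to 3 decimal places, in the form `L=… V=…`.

2πR = 2π·10.5 = 65.973446
per-turn = √(65.973446² + 26.5²) = √(4352.4955 + 702.25) = √5054.7455 = 71.096734
L = 5.25 × 71.096734 = 373.257852
V = π·2.75² × L = 23.758294 × 373.257852 = 8867.969947

L=373.258 V=8867.970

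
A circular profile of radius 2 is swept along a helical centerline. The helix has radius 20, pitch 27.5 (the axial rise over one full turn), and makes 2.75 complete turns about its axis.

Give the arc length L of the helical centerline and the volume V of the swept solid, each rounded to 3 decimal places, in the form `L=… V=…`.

L=353.753 V=4445.394

2πR = 2π·20 = 125.663706
per-turn = √(125.663706² + 27.5²) = √(15791.3670 + 756.25) = √16547.6170 = 128.637541
L = 2.75 × 128.637541 = 353.753239
V = π·2² × L = 12.566371 × 353.753239 = 4445.394303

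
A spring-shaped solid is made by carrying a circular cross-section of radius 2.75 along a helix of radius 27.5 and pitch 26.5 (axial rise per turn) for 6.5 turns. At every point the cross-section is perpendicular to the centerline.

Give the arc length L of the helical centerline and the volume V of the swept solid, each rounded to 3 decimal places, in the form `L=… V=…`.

L=1136.251 V=26995.395

2πR = 2π·27.5 = 172.787596
per-turn = √(172.787596² + 26.5²) = √(29855.5533 + 702.25) = √30557.8033 = 174.807904
L = 6.5 × 174.807904 = 1136.251376
V = π·2.75² × L = 23.758294 × 1136.251376 = 26995.394758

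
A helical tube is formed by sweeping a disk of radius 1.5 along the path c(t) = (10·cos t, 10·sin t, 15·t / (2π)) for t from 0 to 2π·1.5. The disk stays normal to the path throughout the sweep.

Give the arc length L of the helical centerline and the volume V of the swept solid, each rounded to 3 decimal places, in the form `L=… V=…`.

L=96.896 V=684.920

2πR = 2π·10 = 62.831853
per-turn = √(62.831853² + 15²) = √(3947.8418 + 225) = √4172.8418 = 64.597537
L = 1.5 × 64.597537 = 96.896305
V = π·1.5² × L = 7.068583 × 96.896305 = 684.919621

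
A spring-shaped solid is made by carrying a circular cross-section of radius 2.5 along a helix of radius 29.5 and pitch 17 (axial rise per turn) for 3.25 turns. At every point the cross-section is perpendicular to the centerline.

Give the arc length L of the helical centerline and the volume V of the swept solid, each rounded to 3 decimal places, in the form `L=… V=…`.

L=604.929 V=11877.748

2πR = 2π·29.5 = 185.353967
per-turn = √(185.353967² + 17²) = √(34356.0929 + 289) = √34645.0929 = 186.131923
L = 3.25 × 186.131923 = 604.928751
V = π·2.5² × L = 19.634954 × 604.928751 = 11877.748254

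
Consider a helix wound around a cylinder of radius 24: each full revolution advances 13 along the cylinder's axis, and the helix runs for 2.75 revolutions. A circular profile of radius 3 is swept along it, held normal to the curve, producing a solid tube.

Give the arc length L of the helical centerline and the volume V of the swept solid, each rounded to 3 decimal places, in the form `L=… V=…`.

2πR = 2π·24 = 150.796447
per-turn = √(150.796447² + 13²) = √(22739.5685 + 169) = √22908.5685 = 151.355768
L = 2.75 × 151.355768 = 416.228362
V = π·3² × L = 28.274334 × 416.228362 = 11768.579687

L=416.228 V=11768.580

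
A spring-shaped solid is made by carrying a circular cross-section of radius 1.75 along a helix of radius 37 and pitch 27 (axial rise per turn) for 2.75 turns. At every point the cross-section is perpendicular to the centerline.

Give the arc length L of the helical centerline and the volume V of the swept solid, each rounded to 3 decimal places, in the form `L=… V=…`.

2πR = 2π·37 = 232.477856
per-turn = √(232.477856² + 27²) = √(54045.9537 + 729) = √54774.9537 = 234.040496
L = 2.75 × 234.040496 = 643.611364
V = π·1.75² × L = 9.621128 × 643.611364 = 6192.266991

L=643.611 V=6192.267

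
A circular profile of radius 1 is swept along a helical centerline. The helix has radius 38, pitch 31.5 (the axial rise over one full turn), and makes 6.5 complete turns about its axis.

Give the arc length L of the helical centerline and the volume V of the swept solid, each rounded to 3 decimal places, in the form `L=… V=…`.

2πR = 2π·38 = 238.761042
per-turn = √(238.761042² + 31.5²) = √(57006.8350 + 992.25) = √57999.0850 = 240.829992
L = 6.5 × 240.829992 = 1565.394948
V = π·1² × L = 3.141593 × 1565.394948 = 4917.833267

L=1565.395 V=4917.833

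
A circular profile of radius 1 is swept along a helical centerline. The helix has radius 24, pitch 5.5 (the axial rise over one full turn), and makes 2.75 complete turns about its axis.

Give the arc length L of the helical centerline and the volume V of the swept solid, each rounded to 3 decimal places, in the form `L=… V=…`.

L=414.966 V=1303.654

2πR = 2π·24 = 150.796447
per-turn = √(150.796447² + 5.5²) = √(22739.5685 + 30.25) = √22769.8185 = 150.896715
L = 2.75 × 150.896715 = 414.965966
V = π·1² × L = 3.141593 × 414.965966 = 1303.654029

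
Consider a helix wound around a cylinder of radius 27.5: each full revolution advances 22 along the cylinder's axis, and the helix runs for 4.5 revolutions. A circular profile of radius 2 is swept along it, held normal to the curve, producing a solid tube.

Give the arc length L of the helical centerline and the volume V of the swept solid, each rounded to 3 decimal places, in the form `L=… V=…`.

2πR = 2π·27.5 = 172.787596
per-turn = √(172.787596² + 22²) = √(29855.5533 + 484) = √30339.5533 = 174.182529
L = 4.5 × 174.182529 = 783.821379
V = π·2² × L = 12.566371 × 783.821379 = 9849.789947

L=783.821 V=9849.790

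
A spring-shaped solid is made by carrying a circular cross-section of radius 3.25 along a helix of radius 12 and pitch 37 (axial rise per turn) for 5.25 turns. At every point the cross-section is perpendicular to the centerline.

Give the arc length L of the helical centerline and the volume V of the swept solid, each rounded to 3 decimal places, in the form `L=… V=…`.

L=440.934 V=14631.549

2πR = 2π·12 = 75.398224
per-turn = √(75.398224² + 37²) = √(5684.8921 + 1369) = √7053.8921 = 83.987452
L = 5.25 × 83.987452 = 440.934124
V = π·3.25² × L = 33.183072 × 440.934124 = 14631.548972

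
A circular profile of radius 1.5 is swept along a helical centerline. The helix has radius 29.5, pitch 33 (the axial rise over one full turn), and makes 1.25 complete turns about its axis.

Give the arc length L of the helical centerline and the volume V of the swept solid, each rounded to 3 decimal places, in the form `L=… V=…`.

2πR = 2π·29.5 = 185.353967
per-turn = √(185.353967² + 33²) = √(34356.0929 + 1089) = √35445.0929 = 188.268672
L = 1.25 × 188.268672 = 235.335840
V = π·1.5² × L = 7.068583 × 235.335840 = 1663.491030

L=235.336 V=1663.491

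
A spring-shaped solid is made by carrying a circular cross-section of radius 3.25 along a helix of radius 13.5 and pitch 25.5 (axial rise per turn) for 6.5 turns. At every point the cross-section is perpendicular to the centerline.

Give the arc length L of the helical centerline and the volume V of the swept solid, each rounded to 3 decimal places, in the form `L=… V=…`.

2πR = 2π·13.5 = 84.823002
per-turn = √(84.823002² + 25.5²) = √(7194.9416 + 650.25) = √7845.1916 = 88.573086
L = 6.5 × 88.573086 = 575.725061
V = π·3.25² × L = 33.183072 × 575.725061 = 19104.326372

L=575.725 V=19104.326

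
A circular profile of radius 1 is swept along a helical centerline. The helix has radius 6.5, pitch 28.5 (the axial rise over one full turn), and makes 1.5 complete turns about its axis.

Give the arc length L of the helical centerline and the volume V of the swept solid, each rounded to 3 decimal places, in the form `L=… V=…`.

L=74.703 V=234.685

2πR = 2π·6.5 = 40.840704
per-turn = √(40.840704² + 28.5²) = √(1667.9631 + 812.25) = √2480.2131 = 49.801738
L = 1.5 × 49.801738 = 74.702608
V = π·1² × L = 3.141593 × 74.702608 = 234.685163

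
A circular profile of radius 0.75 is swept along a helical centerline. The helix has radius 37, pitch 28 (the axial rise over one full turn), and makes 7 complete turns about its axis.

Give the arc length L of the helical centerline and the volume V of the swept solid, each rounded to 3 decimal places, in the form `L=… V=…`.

2πR = 2π·37 = 232.477856
per-turn = √(232.477856² + 28²) = √(54045.9537 + 784) = √54829.9537 = 234.157967
L = 7 × 234.157967 = 1639.105772
V = π·0.75² × L = 1.767146 × 1639.105772 = 2896.538991

L=1639.106 V=2896.539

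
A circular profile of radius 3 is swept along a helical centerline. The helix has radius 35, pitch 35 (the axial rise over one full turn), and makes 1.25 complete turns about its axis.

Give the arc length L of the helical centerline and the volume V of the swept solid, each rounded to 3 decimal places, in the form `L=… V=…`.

L=278.349 V=7870.135

2πR = 2π·35 = 219.911486
per-turn = √(219.911486² + 35²) = √(48361.0616 + 1225) = √49586.0616 = 222.679280
L = 1.25 × 222.679280 = 278.349100
V = π·3² × L = 28.274334 × 278.349100 = 7870.135375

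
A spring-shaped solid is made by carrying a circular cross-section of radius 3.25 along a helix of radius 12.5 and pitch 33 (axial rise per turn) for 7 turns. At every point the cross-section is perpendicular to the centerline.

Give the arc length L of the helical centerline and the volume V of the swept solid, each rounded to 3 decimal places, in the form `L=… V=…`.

2πR = 2π·12.5 = 78.539816
per-turn = √(78.539816² + 33²) = √(6168.5028 + 1089) = √7257.5028 = 85.190978
L = 7 × 85.190978 = 596.336847
V = π·3.25² × L = 33.183072 × 596.336847 = 19788.288762

L=596.337 V=19788.289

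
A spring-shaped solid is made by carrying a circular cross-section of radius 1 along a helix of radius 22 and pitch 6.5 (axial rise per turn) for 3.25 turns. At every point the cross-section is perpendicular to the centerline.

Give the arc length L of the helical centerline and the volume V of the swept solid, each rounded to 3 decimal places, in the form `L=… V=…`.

2πR = 2π·22 = 138.230077
per-turn = √(138.230077² + 6.5²) = √(19107.5541 + 42.25) = √19149.8041 = 138.382817
L = 3.25 × 138.382817 = 449.744156
V = π·1² × L = 3.141593 × 449.744156 = 1412.912937

L=449.744 V=1412.913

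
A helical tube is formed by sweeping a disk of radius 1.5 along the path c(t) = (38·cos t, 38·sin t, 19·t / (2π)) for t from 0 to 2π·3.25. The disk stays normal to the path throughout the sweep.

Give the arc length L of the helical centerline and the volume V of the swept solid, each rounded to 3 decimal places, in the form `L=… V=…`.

L=778.426 V=5502.372

2πR = 2π·38 = 238.761042
per-turn = √(238.761042² + 19²) = √(57006.8350 + 361) = √57367.8350 = 239.515835
L = 3.25 × 239.515835 = 778.426462
V = π·1.5² × L = 7.068583 × 778.426462 = 5502.372425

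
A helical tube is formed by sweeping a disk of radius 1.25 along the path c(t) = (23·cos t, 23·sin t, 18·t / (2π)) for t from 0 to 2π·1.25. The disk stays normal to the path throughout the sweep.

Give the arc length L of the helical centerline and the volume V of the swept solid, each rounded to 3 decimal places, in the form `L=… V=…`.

2πR = 2π·23 = 144.513262
per-turn = √(144.513262² + 18²) = √(20884.0829 + 324) = √21208.0829 = 145.629952
L = 1.25 × 145.629952 = 182.037440
V = π·1.25² × L = 4.908739 × 182.037440 = 893.574194

L=182.037 V=893.574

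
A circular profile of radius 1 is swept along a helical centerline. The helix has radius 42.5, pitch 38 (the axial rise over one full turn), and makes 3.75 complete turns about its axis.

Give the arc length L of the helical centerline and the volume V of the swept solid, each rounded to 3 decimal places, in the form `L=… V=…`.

2πR = 2π·42.5 = 267.035376
per-turn = √(267.035376² + 38²) = √(71307.8918 + 1444) = √72751.8918 = 269.725586
L = 3.75 × 269.725586 = 1011.470948
V = π·1² × L = 3.141593 × 1011.470948 = 3177.629699

L=1011.471 V=3177.630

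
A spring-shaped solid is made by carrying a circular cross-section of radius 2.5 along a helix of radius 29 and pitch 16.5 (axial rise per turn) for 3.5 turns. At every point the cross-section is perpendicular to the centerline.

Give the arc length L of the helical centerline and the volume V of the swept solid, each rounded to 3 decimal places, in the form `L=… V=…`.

L=640.353 V=12573.296

2πR = 2π·29 = 182.212374
per-turn = √(182.212374² + 16.5²) = √(33201.3492 + 272.25) = √33473.5992 = 182.957916
L = 3.5 × 182.957916 = 640.352708
V = π·2.5² × L = 19.634954 × 640.352708 = 12573.296014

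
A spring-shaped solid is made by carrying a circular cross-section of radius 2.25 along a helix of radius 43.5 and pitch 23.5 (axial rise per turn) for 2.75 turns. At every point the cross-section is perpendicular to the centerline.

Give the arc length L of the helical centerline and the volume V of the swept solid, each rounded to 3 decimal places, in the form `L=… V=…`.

2πR = 2π·43.5 = 273.318561
per-turn = √(273.318561² + 23.5²) = √(74703.0357 + 552.25) = √75255.2857 = 274.326969
L = 2.75 × 274.326969 = 754.399164
V = π·2.25² × L = 15.904313 × 754.399164 = 11998.200282

L=754.399 V=11998.200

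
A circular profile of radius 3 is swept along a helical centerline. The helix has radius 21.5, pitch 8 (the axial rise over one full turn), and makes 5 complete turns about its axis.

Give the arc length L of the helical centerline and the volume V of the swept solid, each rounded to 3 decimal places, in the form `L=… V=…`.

2πR = 2π·21.5 = 135.088484
per-turn = √(135.088484² + 8²) = √(18248.8985 + 64) = √18312.8985 = 135.325159
L = 5 × 135.325159 = 676.625793
V = π·3² × L = 28.274334 × 676.625793 = 19131.143578

L=676.626 V=19131.144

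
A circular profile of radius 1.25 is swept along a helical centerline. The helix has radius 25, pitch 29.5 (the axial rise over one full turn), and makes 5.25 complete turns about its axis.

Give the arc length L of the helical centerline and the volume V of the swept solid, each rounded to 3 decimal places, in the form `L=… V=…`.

L=839.085 V=4118.849

2πR = 2π·25 = 157.079633
per-turn = √(157.079633² + 29.5²) = √(24674.0110 + 870.25) = √25544.2610 = 159.825721
L = 5.25 × 159.825721 = 839.085034
V = π·1.25² × L = 4.908739 × 839.085034 = 4118.849028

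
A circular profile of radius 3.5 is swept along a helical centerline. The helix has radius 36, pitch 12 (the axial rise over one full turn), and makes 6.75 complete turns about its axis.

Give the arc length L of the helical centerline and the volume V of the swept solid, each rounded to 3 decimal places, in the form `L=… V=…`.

L=1528.961 V=58841.319

2πR = 2π·36 = 226.194671
per-turn = √(226.194671² + 12²) = √(51164.0292 + 144) = √51308.0292 = 226.512757
L = 6.75 × 226.512757 = 1528.961112
V = π·3.5² × L = 38.484510 × 1528.961112 = 58841.319203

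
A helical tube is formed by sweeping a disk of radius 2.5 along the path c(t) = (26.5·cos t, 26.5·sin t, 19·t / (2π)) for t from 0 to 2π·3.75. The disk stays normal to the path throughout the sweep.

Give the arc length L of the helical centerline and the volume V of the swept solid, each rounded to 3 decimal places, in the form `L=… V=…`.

L=628.444 V=12339.461

2πR = 2π·26.5 = 166.504411
per-turn = √(166.504411² + 19²) = √(27723.7188 + 361) = √28084.7188 = 167.584960
L = 3.75 × 167.584960 = 628.443599
V = π·2.5² × L = 19.634954 × 628.443599 = 12339.461219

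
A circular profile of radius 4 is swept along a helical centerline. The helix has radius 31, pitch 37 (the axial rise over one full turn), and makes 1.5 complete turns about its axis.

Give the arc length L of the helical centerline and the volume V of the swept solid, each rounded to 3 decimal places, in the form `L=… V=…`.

2πR = 2π·31 = 194.778745
per-turn = √(194.778745² + 37²) = √(37938.7593 + 1369) = √39307.7593 = 198.261845
L = 1.5 × 198.261845 = 297.392768
V = π·4² × L = 50.265482 × 297.392768 = 14948.590963

L=297.393 V=14948.591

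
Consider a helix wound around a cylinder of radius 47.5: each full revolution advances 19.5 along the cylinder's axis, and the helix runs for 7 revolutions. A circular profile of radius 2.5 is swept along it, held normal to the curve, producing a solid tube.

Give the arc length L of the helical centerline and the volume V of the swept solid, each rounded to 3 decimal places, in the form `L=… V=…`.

2πR = 2π·47.5 = 298.451302
per-turn = √(298.451302² + 19.5²) = √(89073.1797 + 380.25) = √89453.4297 = 299.087662
L = 7 × 299.087662 = 2093.613636
V = π·2.5² × L = 19.634954 × 2093.613636 = 41108.007612

L=2093.614 V=41108.008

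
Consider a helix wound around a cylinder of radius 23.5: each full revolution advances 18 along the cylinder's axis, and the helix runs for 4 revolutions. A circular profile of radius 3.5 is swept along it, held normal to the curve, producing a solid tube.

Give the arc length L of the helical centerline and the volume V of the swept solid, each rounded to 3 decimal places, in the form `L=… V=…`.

L=594.992 V=22897.970

2πR = 2π·23.5 = 147.654855
per-turn = √(147.654855² + 18²) = √(21801.9561 + 324) = √22125.9561 = 148.747962
L = 4 × 148.747962 = 594.991847
V = π·3.5² × L = 38.484510 × 594.991847 = 22897.969688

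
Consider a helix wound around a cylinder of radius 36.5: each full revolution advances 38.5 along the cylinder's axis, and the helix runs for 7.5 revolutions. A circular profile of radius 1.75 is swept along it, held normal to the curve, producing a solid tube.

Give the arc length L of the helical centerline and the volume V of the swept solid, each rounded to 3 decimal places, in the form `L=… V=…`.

L=1744.091 V=16780.118

2πR = 2π·36.5 = 229.336264
per-turn = √(229.336264² + 38.5²) = √(52595.1219 + 1482.25) = √54077.3719 = 232.545419
L = 7.5 × 232.545419 = 1744.090642
V = π·1.75² × L = 9.621128 × 1744.090642 = 16780.118439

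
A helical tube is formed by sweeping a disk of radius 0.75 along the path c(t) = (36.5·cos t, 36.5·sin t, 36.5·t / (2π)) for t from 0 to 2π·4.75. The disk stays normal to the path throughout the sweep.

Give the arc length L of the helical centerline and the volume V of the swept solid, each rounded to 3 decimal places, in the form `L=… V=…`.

2πR = 2π·36.5 = 229.336264
per-turn = √(229.336264² + 36.5²) = √(52595.1219 + 1332.25) = √53927.3719 = 232.222677
L = 4.75 × 232.222677 = 1103.057717
V = π·0.75² × L = 1.767146 × 1103.057717 = 1949.263887

L=1103.058 V=1949.264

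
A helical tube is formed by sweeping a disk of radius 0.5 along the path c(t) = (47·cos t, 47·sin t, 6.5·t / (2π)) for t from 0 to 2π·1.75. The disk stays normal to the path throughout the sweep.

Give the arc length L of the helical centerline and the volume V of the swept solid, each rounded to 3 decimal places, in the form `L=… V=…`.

L=516.917 V=405.986

2πR = 2π·47 = 295.309709
per-turn = √(295.309709² + 6.5²) = √(87207.8245 + 42.25) = √87250.0745 = 295.381236
L = 1.75 × 295.381236 = 516.917163
V = π·0.5² × L = 0.785398 × 516.917163 = 405.985790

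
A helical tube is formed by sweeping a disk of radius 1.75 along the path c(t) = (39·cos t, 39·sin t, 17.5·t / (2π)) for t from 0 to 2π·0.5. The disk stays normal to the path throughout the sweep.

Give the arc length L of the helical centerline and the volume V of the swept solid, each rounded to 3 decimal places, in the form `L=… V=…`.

L=122.834 V=1181.803

2πR = 2π·39 = 245.044227
per-turn = √(245.044227² + 17.5²) = √(60046.6732 + 306.25) = √60352.9232 = 245.668319
L = 0.5 × 245.668319 = 122.834160
V = π·1.75² × L = 9.621128 × 122.834160 = 1181.803112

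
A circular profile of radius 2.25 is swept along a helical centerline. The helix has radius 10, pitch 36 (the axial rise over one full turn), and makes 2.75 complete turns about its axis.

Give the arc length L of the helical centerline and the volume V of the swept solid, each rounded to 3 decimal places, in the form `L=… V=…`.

L=199.140 V=3167.177

2πR = 2π·10 = 62.831853
per-turn = √(62.831853² + 36²) = √(3947.8418 + 1296) = √5243.8418 = 72.414375
L = 2.75 × 72.414375 = 199.139532
V = π·2.25² × L = 15.904313 × 199.139532 = 3167.177414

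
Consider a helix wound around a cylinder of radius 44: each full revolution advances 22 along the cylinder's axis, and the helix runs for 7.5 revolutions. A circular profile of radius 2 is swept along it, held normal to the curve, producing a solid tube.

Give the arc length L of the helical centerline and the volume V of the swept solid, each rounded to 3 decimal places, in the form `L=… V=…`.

2πR = 2π·44 = 276.460154
per-turn = √(276.460154² + 22²) = √(76430.2165 + 484) = √76914.2165 = 277.334124
L = 7.5 × 277.334124 = 2080.005932
V = π·2² × L = 12.566371 × 2080.005932 = 26138.125421

L=2080.006 V=26138.125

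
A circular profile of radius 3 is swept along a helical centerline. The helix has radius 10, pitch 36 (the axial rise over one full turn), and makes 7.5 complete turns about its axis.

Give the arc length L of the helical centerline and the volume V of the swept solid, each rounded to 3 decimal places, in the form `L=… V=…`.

2πR = 2π·10 = 62.831853
per-turn = √(62.831853² + 36²) = √(3947.8418 + 1296) = √5243.8418 = 72.414375
L = 7.5 × 72.414375 = 543.107815
V = π·3² × L = 28.274334 × 543.107815 = 15356.011703

L=543.108 V=15356.012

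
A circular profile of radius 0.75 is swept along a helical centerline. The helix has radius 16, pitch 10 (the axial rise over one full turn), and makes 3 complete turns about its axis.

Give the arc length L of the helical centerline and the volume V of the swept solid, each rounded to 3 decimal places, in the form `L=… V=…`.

L=303.081 V=535.589

2πR = 2π·16 = 100.530965
per-turn = √(100.530965² + 10²) = √(10106.4749 + 100) = √10206.4749 = 101.027100
L = 3 × 101.027100 = 303.081300
V = π·0.75² × L = 1.767146 × 303.081300 = 535.588866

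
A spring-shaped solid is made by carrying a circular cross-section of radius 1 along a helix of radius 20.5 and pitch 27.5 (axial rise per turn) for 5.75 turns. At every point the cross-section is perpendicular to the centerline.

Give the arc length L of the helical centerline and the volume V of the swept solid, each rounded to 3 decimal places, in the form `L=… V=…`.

L=757.322 V=2379.198

2πR = 2π·20.5 = 128.805299
per-turn = √(128.805299² + 27.5²) = √(16590.8050 + 756.25) = √17347.0550 = 131.708219
L = 5.75 × 131.708219 = 757.322260
V = π·1² × L = 3.141593 × 757.322260 = 2379.198049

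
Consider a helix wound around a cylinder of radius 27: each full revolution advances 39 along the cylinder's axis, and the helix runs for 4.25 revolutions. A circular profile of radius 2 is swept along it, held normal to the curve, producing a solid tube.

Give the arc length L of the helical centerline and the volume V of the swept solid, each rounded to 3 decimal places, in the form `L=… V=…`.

2πR = 2π·27 = 169.646003
per-turn = √(169.646003² + 39²) = √(28779.7664 + 1521) = √30300.7664 = 174.071153
L = 4.25 × 174.071153 = 739.802402
V = π·2² × L = 12.566371 × 739.802402 = 9296.631162

L=739.802 V=9296.631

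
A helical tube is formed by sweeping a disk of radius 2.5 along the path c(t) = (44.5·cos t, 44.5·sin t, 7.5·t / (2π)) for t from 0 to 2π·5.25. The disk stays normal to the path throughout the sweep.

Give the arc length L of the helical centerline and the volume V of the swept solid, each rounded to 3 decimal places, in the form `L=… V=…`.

L=1468.437 V=28832.696

2πR = 2π·44.5 = 279.601746
per-turn = √(279.601746² + 7.5²) = √(78177.1365 + 56.25) = √78233.3865 = 279.702318
L = 5.25 × 279.702318 = 1468.437167
V = π·2.5² × L = 19.634954 × 1468.437167 = 28832.696357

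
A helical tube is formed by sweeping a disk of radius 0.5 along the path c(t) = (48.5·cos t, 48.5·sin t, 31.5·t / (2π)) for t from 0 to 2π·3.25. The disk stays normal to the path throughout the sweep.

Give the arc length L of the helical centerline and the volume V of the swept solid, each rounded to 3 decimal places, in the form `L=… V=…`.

L=995.664 V=781.993

2πR = 2π·48.5 = 304.734487
per-turn = √(304.734487² + 31.5²) = √(92863.1078 + 992.25) = √93855.3578 = 306.358218
L = 3.25 × 306.358218 = 995.664209
V = π·0.5² × L = 0.785398 × 995.664209 = 781.992841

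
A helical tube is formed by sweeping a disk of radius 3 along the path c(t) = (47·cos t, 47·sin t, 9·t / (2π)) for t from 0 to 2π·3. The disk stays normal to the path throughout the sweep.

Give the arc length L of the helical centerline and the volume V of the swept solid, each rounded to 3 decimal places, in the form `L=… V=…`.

2πR = 2π·47 = 295.309709
per-turn = √(295.309709² + 9²) = √(87207.8245 + 81) = √87288.8245 = 295.446822
L = 3 × 295.446822 = 886.340465
V = π·3² × L = 28.274334 × 886.340465 = 25060.686249

L=886.340 V=25060.686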